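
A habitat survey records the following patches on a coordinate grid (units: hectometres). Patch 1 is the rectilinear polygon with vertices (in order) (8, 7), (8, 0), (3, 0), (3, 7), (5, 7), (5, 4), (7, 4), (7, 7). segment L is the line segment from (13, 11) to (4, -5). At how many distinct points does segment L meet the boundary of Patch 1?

The segment meets the boundary at (6.812,0), (8,2.111).

2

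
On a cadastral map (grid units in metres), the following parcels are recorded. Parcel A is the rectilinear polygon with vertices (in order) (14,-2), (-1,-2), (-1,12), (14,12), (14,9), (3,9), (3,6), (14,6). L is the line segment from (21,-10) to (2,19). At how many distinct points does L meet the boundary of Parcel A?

4

The segment meets the boundary at (6.586,12), (8.552,9), (10.517,6), (14,0.684).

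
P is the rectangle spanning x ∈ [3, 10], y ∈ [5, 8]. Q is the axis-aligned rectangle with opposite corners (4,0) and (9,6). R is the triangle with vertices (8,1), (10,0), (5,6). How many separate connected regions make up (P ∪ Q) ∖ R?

1

(P ∪ Q) ∖ R is a single connected region.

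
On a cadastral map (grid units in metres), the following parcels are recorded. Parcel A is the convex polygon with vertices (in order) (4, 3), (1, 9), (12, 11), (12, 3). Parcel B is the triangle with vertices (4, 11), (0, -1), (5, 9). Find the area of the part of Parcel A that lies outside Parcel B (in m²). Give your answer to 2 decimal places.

62.46

|Parcel A| = 68, |Parcel A∩Parcel B| = 5.5398.
|Parcel A ∖ Parcel B| = |Parcel A| − |Parcel A∩Parcel B| = 68 − 5.5398 = 62.46.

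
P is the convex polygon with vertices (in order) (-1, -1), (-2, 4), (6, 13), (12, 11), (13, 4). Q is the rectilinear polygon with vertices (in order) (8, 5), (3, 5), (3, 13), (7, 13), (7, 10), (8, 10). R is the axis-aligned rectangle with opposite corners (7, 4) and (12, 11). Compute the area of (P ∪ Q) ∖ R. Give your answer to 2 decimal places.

95.23

|P ∪ Q| = 130.2292.
|(P ∪ Q) ∩ R| = 35.
|(P ∪ Q) ∖ R| = 130.2292 − 35 = 95.23.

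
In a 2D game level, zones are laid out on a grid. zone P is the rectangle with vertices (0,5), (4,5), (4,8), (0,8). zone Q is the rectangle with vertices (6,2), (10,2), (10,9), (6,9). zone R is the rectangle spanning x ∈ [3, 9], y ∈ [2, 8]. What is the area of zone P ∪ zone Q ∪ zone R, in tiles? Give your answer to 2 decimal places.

55.00

By inclusion–exclusion:
Individual areas: |zone P| = 12, |zone Q| = 28, |zone R| = 36.
|zone P∩zone Q| = 0 (no overlap).
|zone P∩zone R|: x∈[3,4], y∈[5,8] → 1·3 = 3.
|zone Q∩zone R|: x∈[6,9], y∈[2,8] → 3·6 = 18.
|zone P∩zone Q∩zone R| = 0.
|zone P ∪ zone Q ∪ zone R| = 76 − 21 + 0 = 55.00.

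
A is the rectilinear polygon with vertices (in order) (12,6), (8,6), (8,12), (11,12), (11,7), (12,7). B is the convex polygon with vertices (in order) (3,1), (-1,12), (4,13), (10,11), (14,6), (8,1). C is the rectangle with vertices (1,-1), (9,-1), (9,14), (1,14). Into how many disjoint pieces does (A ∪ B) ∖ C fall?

2

(A ∪ B) ∖ C splits into 2 disjoint pieces (area 28.0417, area 5.9).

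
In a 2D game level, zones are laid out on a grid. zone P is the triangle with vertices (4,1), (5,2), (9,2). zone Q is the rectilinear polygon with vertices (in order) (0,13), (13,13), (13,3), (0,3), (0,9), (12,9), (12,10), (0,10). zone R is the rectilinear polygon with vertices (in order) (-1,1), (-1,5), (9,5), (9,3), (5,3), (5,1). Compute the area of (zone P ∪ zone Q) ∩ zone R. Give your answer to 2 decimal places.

18.40

|zone P ∪ zone Q| = 120.
|(zone P ∪ zone Q) ∩ zone R| = 18.40.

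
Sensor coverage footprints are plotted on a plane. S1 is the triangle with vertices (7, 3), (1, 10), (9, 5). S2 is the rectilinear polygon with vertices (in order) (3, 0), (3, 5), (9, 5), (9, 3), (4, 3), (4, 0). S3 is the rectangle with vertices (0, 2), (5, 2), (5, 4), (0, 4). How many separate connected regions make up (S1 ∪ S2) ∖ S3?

(S1 ∪ S2) ∖ S3 splits into 2 disjoint pieces (area 19.2857, area 2).

2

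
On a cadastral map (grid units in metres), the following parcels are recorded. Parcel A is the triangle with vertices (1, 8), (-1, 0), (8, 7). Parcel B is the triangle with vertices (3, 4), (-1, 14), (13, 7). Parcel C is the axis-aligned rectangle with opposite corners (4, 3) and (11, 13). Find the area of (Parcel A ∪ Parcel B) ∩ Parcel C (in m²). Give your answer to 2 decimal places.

The region (Parcel A ∪ Parcel B) ∩ Parcel C is the polygon with vertices (11,8), (11,6.4), (4.861,4.558), (4,3.889), (4,11.5).
By the shoelace formula its area is 30.98.

30.98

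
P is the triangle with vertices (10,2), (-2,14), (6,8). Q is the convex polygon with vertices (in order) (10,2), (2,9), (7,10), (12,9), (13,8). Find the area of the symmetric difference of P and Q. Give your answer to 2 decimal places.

|P| = 12, |Q| = 44.5, |P∩Q| = 8.3114.
|P △ Q| = |P| + |Q| − 2·|P∩Q| = 12 + 44.5 − 16.6228 = 39.88.

39.88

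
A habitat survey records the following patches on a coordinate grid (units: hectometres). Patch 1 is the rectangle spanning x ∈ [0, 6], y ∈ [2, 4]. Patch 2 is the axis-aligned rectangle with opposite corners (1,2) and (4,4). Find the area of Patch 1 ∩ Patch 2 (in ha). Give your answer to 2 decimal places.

|Patch 1∩Patch 2|: x∈[1,4], y∈[2,4] → 3·2 = 6.

6.00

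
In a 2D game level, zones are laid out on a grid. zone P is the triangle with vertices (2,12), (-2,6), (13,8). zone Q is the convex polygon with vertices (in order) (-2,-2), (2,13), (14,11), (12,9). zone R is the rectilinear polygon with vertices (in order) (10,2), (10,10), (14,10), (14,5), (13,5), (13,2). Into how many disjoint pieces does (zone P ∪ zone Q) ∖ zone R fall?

1

(zone P ∪ zone Q) ∖ zone R is a single connected region.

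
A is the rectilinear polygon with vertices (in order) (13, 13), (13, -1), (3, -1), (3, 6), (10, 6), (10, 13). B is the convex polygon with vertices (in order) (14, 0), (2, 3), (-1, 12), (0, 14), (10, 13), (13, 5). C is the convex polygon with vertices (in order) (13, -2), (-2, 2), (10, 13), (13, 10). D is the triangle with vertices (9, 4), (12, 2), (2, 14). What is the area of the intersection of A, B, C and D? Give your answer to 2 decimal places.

3.73

The intersection is the polygon with vertices (8.667,6), (12,2), (9,4), (7.6,6).
By the shoelace formula its area is 3.73.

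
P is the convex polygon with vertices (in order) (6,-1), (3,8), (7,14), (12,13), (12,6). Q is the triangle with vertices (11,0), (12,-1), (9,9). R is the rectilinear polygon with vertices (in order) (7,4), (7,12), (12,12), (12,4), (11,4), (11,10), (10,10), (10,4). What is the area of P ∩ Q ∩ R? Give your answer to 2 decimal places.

The intersection is the polygon with vertices (9,9), (10,5.667), (10,4.5).
By the shoelace formula its area is 0.58.

0.58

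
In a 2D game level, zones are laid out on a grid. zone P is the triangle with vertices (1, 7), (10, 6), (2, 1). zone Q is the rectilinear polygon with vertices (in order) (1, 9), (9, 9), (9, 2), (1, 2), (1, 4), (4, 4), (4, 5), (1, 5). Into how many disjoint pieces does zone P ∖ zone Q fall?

zone P ∖ zone Q splits into 3 disjoint pieces (area 0.3681, area 0.8833, area 2.5833).

3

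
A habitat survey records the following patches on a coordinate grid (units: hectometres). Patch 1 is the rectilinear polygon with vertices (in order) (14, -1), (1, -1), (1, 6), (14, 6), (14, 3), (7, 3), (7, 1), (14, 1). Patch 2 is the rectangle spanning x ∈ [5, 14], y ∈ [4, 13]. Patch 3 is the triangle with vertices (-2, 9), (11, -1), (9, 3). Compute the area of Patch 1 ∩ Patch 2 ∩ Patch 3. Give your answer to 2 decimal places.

The intersection is the polygon with vertices (5,4), (5,5.182), (7.167,4).
By the shoelace formula its area is 1.28.

1.28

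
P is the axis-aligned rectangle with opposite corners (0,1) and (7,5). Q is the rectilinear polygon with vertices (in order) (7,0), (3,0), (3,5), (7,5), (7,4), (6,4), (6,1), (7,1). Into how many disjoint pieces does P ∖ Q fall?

P ∖ Q splits into 2 disjoint pieces (area 3, area 12).

2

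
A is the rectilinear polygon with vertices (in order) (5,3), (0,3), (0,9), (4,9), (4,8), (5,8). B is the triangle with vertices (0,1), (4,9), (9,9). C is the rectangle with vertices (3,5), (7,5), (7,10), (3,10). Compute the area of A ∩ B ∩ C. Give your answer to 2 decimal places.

The intersection is the polygon with vertices (4,9), (4,8), (5,8), (5,5.444), (4.5,5), (3,5), (3,7).
By the shoelace formula its area is 5.89.

5.89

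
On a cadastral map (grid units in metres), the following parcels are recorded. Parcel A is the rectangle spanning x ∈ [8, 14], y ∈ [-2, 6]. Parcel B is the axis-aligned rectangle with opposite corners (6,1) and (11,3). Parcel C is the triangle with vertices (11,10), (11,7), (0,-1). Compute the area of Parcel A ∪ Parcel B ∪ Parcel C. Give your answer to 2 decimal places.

By inclusion–exclusion:
Individual areas: |Parcel A| = 48, |Parcel B| = 10, |Parcel C| = 16.5.
|Parcel A∩Parcel B|: x∈[8,11], y∈[1,3] → 3·2 = 6.
|Parcel A∩Parcel C| = 0.9602.
|Parcel B∩Parcel C| = 0.
|Parcel A∩Parcel B∩Parcel C| = 0.
|Parcel A ∪ Parcel B ∪ Parcel C| = 74.5 − 6.9602 + 0 = 67.54.

67.54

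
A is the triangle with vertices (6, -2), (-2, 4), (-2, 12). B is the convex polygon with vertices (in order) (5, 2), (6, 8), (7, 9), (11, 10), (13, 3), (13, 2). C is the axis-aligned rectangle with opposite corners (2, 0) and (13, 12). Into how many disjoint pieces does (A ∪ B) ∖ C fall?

2

(A ∪ B) ∖ C splits into 2 disjoint pieces (area 24, area 1.5238).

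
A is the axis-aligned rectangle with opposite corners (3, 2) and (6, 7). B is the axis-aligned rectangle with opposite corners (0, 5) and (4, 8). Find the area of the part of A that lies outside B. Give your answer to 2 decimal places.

|A∩B|: x∈[3,4], y∈[5,7] → 1·2 = 2.
|A| = 15.
|A ∖ B| = |A| − |A∩B| = 15 − 2 = 13.00.

13.00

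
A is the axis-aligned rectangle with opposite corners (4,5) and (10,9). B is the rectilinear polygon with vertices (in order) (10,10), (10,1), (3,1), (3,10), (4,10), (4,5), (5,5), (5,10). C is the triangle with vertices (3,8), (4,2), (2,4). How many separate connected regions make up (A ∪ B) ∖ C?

(A ∪ B) ∖ C is a single connected region.

1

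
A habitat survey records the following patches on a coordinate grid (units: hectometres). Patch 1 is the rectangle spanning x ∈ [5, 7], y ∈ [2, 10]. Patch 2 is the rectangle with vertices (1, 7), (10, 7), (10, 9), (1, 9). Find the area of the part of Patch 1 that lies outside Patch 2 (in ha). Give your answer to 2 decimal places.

12.00

|Patch 1∩Patch 2|: x∈[5,7], y∈[7,9] → 2·2 = 4.
|Patch 1| = 16.
|Patch 1 ∖ Patch 2| = |Patch 1| − |Patch 1∩Patch 2| = 16 − 4 = 12.00.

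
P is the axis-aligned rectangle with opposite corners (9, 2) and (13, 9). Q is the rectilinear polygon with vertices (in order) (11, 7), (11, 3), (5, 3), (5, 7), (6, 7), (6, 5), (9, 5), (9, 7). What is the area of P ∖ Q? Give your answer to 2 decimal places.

20.00

|P| = 28, |P∩Q| = 8.
|P ∖ Q| = |P| − |P∩Q| = 28 − 8 = 20.00.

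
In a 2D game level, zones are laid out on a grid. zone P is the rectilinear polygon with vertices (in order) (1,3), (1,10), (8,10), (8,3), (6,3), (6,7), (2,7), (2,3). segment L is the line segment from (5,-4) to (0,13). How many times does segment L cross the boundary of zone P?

2

The segment meets the boundary at (1,9.6), (2,6.2).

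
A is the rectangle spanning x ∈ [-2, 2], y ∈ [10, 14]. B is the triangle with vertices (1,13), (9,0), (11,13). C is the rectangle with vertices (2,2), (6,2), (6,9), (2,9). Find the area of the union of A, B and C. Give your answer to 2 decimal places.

By inclusion–exclusion:
Individual areas: |A| = 16, |B| = 65, |C| = 28.
|A∩B| = 0.8125.
|A∩C| = 0 (no overlap).
|B∩C| = 5.2356.
|A∩B∩C| = 0.
|A ∪ B ∪ C| = 109 − 6.0481 + 0 = 102.95.

102.95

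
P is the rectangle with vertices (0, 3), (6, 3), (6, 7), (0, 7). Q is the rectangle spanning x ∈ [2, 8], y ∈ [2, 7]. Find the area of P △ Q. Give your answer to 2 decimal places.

|P∩Q|: x∈[2,6], y∈[3,7] → 4·4 = 16.
|P △ Q| = |P| + |Q| − 2·|P∩Q| = 24 + 30 − 32 = 22.00.

22.00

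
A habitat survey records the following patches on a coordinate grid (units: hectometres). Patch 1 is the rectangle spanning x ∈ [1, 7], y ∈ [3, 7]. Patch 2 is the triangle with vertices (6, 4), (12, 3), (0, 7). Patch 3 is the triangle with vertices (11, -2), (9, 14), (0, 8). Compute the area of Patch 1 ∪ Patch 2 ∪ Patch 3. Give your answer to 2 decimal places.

87.52

By inclusion–exclusion:
Individual areas: |Patch 1| = 24, |Patch 2| = 6, |Patch 3| = 78.
|Patch 1∩Patch 2| = 3.8333.
|Patch 1∩Patch 3| = 14.8.
|Patch 2∩Patch 3| = 5.4117.
|Patch 1∩Patch 2∩Patch 3| = 3.5629.
|Patch 1 ∪ Patch 2 ∪ Patch 3| = 108 − 24.045 + 3.5629 = 87.52.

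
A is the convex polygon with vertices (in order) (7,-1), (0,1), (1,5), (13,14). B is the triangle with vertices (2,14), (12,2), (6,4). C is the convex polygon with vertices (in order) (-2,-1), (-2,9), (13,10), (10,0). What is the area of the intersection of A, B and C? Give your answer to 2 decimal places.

15.29

The intersection is the polygon with vertices (9.432,5.081), (8.647,3.118), (6,4), (4.538,7.654), (6.231,8.923).
By the shoelace formula its area is 15.29.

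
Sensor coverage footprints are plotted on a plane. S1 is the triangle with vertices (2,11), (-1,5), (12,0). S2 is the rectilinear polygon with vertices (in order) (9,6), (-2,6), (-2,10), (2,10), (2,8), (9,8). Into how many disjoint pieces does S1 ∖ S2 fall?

2

S1 ∖ S2 splits into 2 disjoint pieces (area 4.3409, area 28.8864).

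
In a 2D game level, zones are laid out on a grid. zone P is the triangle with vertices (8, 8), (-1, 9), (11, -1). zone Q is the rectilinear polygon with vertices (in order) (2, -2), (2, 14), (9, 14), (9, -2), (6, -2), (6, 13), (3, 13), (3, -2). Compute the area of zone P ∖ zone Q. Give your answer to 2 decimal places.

|zone P| = 39, |zone P∩zone Q| = 19.5.
|zone P ∖ zone Q| = |zone P| − |zone P∩zone Q| = 39 − 19.5 = 19.50.

19.50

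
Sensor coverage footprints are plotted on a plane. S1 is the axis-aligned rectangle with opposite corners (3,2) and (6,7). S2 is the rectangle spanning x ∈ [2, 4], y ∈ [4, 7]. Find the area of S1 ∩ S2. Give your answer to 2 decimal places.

|S1∩S2|: x∈[3,4], y∈[4,7] → 1·3 = 3.

3.00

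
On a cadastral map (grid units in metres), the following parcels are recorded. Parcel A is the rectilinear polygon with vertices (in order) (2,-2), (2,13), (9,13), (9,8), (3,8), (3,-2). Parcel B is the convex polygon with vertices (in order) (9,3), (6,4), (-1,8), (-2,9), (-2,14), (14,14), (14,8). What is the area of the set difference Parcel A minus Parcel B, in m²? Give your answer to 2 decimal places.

8.00

|Parcel A| = 45, |Parcel A∩Parcel B| = 37.
|Parcel A ∖ Parcel B| = |Parcel A| − |Parcel A∩Parcel B| = 45 − 37 = 8.00.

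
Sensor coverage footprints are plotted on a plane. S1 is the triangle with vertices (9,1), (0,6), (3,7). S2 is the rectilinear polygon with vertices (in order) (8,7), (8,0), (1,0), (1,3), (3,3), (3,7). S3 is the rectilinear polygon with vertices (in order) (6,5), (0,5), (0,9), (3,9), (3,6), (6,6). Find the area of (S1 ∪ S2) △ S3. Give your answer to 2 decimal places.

47.02

|S1 ∪ S2| = 45.2222.
|(S1 ∪ S2) ∩ S3| = 6.6.
|(S1 ∪ S2) △ S3| = 45.2222 + 15 − 13.2 = 47.02.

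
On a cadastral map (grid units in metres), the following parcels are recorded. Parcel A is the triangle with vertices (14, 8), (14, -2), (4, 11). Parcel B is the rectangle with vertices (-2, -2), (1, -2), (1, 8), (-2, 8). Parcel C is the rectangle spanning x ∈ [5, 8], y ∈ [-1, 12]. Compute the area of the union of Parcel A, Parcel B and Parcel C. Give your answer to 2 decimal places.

111.50

By inclusion–exclusion:
Individual areas: |Parcel A| = 50, |Parcel B| = 30, |Parcel C| = 39.
|Parcel A∩Parcel B| = 0.
|Parcel A∩Parcel C| = 7.5.
|Parcel B∩Parcel C| = 0 (no overlap).
|Parcel A∩Parcel B∩Parcel C| = 0.
|Parcel A ∪ Parcel B ∪ Parcel C| = 119 − 7.5 + 0 = 111.50.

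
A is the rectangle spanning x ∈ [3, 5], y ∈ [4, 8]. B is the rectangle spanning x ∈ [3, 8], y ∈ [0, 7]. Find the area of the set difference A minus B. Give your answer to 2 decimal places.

2.00

|A∩B|: x∈[3,5], y∈[4,7] → 2·3 = 6.
|A| = 8.
|A ∖ B| = |A| − |A∩B| = 8 − 6 = 2.00.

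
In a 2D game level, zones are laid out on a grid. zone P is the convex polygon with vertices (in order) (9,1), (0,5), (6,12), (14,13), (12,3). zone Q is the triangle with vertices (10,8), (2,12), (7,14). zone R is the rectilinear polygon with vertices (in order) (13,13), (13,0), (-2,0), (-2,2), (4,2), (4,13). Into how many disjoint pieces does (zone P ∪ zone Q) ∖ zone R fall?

(zone P ∪ zone Q) ∖ zone R splits into 4 disjoint pieces (area 12.8889, area 1.8, area 1.5, area 2.4375).

4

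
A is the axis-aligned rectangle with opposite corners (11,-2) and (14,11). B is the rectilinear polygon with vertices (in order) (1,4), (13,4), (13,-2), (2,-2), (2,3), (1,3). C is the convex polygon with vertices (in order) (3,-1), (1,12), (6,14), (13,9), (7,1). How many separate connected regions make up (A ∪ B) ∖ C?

(A ∪ B) ∖ C is a single connected region.

1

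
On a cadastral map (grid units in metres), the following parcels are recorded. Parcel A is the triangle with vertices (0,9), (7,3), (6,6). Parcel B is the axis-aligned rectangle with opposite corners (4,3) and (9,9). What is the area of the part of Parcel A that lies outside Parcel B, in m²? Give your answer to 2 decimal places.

2.86

|Parcel A| = 7.5, |Parcel A∩Parcel B| = 4.6429.
|Parcel A ∖ Parcel B| = |Parcel A| − |Parcel A∩Parcel B| = 7.5 − 4.6429 = 2.86.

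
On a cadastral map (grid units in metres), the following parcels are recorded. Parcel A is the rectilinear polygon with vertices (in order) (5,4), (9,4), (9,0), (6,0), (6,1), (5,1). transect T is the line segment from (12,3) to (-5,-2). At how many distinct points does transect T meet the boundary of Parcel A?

2

The segment meets the boundary at (5.2,1), (9,2.118).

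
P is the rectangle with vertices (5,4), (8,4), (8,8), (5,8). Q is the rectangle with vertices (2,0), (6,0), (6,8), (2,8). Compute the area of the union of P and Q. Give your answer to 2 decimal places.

By inclusion–exclusion:
Individual areas: |P| = 12, |Q| = 32.
|P∩Q|: x∈[5,6], y∈[4,8] → 1·4 = 4.
|P ∪ Q| = 44 − 4 = 40.00.

40.00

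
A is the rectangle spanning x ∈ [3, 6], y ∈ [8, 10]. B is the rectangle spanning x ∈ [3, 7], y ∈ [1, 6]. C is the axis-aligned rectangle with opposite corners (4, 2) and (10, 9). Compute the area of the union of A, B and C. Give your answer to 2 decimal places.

54.00

By inclusion–exclusion:
Individual areas: |A| = 6, |B| = 20, |C| = 42.
|A∩B| = 0 (no overlap).
|A∩C|: x∈[4,6], y∈[8,9] → 2·1 = 2.
|B∩C|: x∈[4,7], y∈[2,6] → 3·4 = 12.
|A∩B∩C| = 0.
|A ∪ B ∪ C| = 68 − 14 + 0 = 54.00.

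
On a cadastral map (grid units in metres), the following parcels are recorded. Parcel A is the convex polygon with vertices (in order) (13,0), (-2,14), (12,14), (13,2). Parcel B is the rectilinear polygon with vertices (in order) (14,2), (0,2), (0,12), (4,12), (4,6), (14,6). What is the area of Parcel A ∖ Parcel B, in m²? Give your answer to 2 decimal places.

|Parcel A| = 99, |Parcel A∩Parcel B| = 23.419.
|Parcel A ∖ Parcel B| = |Parcel A| − |Parcel A∩Parcel B| = 99 − 23.419 = 75.58.

75.58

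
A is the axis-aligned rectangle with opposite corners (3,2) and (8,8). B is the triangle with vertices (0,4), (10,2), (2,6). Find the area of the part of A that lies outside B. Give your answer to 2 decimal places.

|A| = 30, |A∩B| = 6.75.
|A ∖ B| = |A| − |A∩B| = 30 − 6.75 = 23.25.

23.25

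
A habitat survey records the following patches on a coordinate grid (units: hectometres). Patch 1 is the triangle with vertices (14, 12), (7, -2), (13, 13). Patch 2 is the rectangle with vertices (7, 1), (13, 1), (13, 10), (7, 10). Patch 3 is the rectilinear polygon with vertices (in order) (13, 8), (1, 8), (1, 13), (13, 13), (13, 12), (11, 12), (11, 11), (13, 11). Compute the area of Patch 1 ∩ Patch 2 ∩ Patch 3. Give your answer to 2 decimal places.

The intersection is the polygon with vertices (11.8,10), (13,10), (12,8), (11,8).
By the shoelace formula its area is 2.20.

2.20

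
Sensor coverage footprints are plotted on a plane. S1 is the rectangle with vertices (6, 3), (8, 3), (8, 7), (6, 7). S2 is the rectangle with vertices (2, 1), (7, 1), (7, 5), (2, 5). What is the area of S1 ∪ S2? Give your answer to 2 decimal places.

By inclusion–exclusion:
Individual areas: |S1| = 8, |S2| = 20.
|S1∩S2|: x∈[6,7], y∈[3,5] → 1·2 = 2.
|S1 ∪ S2| = 28 − 2 = 26.00.

26.00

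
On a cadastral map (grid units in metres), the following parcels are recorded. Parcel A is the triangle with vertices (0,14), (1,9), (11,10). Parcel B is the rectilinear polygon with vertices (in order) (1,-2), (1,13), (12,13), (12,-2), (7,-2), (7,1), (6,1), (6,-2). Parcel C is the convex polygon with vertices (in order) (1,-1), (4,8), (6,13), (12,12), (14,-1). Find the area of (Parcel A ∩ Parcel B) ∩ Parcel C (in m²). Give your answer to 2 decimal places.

The region (Parcel A ∩ Parcel B) ∩ Parcel C is the polygon with vertices (4.542,9.354), (5.587,11.968), (11,10).
By the shoelace formula its area is 8.10.

8.10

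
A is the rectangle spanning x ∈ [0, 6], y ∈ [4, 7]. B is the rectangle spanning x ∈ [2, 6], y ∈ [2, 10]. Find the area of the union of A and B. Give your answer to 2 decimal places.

38.00

By inclusion–exclusion:
Individual areas: |A| = 18, |B| = 32.
|A∩B|: x∈[2,6], y∈[4,7] → 4·3 = 12.
|A ∪ B| = 50 − 12 = 38.00.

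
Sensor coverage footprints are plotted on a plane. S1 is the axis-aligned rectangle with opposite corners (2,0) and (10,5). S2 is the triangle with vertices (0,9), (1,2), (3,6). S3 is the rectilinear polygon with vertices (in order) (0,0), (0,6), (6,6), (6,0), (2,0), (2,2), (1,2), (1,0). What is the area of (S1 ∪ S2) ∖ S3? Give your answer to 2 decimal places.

23.86

|S1 ∪ S2| = 48.75.
|(S1 ∪ S2) ∩ S3| = 24.8929.
|(S1 ∪ S2) ∖ S3| = 48.75 − 24.8929 = 23.86.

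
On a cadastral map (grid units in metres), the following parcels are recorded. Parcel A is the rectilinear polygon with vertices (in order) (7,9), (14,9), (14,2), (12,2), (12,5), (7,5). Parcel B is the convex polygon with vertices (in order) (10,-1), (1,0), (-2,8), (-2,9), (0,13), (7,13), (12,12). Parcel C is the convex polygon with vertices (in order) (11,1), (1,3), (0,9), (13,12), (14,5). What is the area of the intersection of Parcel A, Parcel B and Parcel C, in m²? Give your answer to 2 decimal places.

The intersection is the polygon with vertices (10.923,5), (7,5), (7,9), (11.539,9).
By the shoelace formula its area is 16.92.

16.92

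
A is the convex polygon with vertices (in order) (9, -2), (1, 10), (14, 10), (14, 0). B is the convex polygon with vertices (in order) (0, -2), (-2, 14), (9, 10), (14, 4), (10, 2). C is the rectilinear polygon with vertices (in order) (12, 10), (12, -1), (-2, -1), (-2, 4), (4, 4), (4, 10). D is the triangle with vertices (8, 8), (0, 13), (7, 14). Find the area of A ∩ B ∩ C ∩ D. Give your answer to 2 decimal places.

2.87

The intersection is the polygon with vertices (7.667,10), (8,8), (4.8,10).
By the shoelace formula its area is 2.87.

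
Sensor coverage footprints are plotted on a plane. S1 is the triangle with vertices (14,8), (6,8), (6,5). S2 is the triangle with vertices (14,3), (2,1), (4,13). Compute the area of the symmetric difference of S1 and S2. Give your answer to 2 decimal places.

|S1| = 12, |S2| = 70, |S1∩S2| = 8.5909.
|S1 △ S2| = |S1| + |S2| − 2·|S1∩S2| = 12 + 70 − 17.1818 = 64.82.

64.82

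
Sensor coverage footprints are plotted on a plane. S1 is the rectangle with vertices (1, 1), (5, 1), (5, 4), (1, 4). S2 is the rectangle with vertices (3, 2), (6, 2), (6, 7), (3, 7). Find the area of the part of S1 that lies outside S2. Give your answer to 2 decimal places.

|S1∩S2|: x∈[3,5], y∈[2,4] → 2·2 = 4.
|S1| = 12.
|S1 ∖ S2| = |S1| − |S1∩S2| = 12 − 4 = 8.00.

8.00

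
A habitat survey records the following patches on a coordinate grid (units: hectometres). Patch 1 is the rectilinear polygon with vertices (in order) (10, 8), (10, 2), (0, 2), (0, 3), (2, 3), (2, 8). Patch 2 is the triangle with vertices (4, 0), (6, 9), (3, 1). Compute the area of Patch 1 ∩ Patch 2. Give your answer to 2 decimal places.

The intersection is the polygon with vertices (3.375,2), (5.625,8), (5.778,8), (4.444,2).
By the shoelace formula its area is 3.67.

3.67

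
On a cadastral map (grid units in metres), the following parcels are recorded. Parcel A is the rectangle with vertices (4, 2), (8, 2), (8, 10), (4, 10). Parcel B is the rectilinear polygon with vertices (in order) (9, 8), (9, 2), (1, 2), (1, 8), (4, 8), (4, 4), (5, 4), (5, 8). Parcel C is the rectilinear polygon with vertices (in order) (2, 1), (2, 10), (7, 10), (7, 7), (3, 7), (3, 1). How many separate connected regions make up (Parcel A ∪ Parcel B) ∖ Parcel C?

2

(Parcel A ∪ Parcel B) ∖ Parcel C splits into 2 disjoint pieces (area 34, area 6).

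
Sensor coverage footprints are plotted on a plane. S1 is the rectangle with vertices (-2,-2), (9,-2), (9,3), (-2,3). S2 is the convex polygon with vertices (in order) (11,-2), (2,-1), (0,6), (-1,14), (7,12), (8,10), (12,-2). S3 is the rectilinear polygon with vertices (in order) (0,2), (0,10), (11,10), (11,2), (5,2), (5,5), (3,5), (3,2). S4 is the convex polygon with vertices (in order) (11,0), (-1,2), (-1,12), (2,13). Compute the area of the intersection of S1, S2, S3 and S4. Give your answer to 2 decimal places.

6.00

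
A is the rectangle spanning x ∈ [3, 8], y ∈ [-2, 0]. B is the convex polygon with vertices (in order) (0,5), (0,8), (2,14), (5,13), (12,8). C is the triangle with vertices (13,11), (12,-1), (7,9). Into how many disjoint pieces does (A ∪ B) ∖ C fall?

(A ∪ B) ∖ C splits into 2 disjoint pieces (area 10, area 50.2273).

2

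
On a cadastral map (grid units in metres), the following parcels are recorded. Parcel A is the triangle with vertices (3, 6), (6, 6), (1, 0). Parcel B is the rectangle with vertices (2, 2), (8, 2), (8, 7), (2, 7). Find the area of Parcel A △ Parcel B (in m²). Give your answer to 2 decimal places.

23.33

|Parcel A| = 9, |Parcel B| = 30, |Parcel A∩Parcel B| = 7.8333.
|Parcel A △ Parcel B| = |Parcel A| + |Parcel B| − 2·|Parcel A∩Parcel B| = 9 + 30 − 15.6667 = 23.33.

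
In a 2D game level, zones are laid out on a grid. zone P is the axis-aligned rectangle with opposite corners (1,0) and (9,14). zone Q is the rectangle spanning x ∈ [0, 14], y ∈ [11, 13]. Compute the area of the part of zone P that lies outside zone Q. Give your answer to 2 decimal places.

|zone P∩zone Q|: x∈[1,9], y∈[11,13] → 8·2 = 16.
|zone P| = 112.
|zone P ∖ zone Q| = |zone P| − |zone P∩zone Q| = 112 − 16 = 96.00.

96.00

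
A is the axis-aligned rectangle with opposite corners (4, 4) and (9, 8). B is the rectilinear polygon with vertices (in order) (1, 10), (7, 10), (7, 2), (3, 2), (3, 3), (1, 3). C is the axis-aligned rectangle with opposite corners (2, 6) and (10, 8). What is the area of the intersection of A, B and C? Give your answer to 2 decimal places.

The intersection is the polygon with vertices (4,8), (7,8), (7,6), (4,6).
By the shoelace formula its area is 6.00.

6.00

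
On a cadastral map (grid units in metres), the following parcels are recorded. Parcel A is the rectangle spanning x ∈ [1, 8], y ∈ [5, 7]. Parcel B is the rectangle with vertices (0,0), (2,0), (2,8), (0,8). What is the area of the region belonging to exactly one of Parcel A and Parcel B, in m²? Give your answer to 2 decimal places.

26.00

|Parcel A∩Parcel B|: x∈[1,2], y∈[5,7] → 1·2 = 2.
|Parcel A △ Parcel B| = |Parcel A| + |Parcel B| − 2·|Parcel A∩Parcel B| = 14 + 16 − 4 = 26.00.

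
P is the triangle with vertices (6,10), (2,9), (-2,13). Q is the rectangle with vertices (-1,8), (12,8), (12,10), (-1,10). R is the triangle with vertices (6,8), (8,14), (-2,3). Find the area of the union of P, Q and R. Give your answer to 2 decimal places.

By inclusion–exclusion:
Individual areas: |P| = 10, |Q| = 26, |R| = 19.
|P∩Q| = 2.5.
|P∩R| = 0.8076.
|Q∩R| = 5.7576.
|P∩Q∩R| = 0.4332.
|P ∪ Q ∪ R| = 55 − 9.0652 + 0.4332 = 46.37.

46.37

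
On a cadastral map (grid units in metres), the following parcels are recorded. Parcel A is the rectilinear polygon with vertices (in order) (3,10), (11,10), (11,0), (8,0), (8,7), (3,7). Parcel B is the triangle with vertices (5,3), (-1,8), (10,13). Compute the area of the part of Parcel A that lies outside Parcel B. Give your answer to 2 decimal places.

30.79

|Parcel A| = 45, |Parcel A∩Parcel B| = 14.2136.
|Parcel A ∖ Parcel B| = |Parcel A| − |Parcel A∩Parcel B| = 45 − 14.2136 = 30.79.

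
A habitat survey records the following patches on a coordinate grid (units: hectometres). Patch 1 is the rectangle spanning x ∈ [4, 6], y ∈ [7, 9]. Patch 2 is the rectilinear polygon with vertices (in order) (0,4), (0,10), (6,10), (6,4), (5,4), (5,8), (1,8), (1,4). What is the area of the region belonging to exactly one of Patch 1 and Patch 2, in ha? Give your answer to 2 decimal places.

|Patch 1| = 4, |Patch 2| = 20, |Patch 1∩Patch 2| = 3.
|Patch 1 △ Patch 2| = |Patch 1| + |Patch 2| − 2·|Patch 1∩Patch 2| = 4 + 20 − 6 = 18.00.

18.00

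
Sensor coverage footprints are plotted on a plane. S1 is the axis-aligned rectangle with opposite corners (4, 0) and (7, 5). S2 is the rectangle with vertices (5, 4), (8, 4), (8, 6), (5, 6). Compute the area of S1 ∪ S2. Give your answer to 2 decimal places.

By inclusion–exclusion:
Individual areas: |S1| = 15, |S2| = 6.
|S1∩S2|: x∈[5,7], y∈[4,5] → 2·1 = 2.
|S1 ∪ S2| = 21 − 2 = 19.00.

19.00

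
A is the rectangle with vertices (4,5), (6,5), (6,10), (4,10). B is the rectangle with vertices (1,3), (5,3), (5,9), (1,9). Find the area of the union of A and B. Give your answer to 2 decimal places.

30.00

By inclusion–exclusion:
Individual areas: |A| = 10, |B| = 24.
|A∩B|: x∈[4,5], y∈[5,9] → 1·4 = 4.
|A ∪ B| = 34 − 4 = 30.00.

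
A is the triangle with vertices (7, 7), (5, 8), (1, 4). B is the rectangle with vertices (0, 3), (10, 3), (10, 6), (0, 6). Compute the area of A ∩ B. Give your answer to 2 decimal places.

2.00

The intersection is the polygon with vertices (1,4), (3,6), (5,6).
By the shoelace formula its area is 2.00.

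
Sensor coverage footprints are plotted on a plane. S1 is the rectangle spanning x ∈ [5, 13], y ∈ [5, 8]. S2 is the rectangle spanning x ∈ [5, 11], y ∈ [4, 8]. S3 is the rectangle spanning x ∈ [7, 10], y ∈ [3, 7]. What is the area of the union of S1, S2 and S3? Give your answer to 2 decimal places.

33.00

By inclusion–exclusion:
Individual areas: |S1| = 24, |S2| = 24, |S3| = 12.
|S1∩S2|: x∈[5,11], y∈[5,8] → 6·3 = 18.
|S1∩S3|: x∈[7,10], y∈[5,7] → 3·2 = 6.
|S2∩S3|: x∈[7,10], y∈[4,7] → 3·3 = 9.
|S1∩S2∩S3| = 6.
|S1 ∪ S2 ∪ S3| = 60 − 33 + 6 = 33.00.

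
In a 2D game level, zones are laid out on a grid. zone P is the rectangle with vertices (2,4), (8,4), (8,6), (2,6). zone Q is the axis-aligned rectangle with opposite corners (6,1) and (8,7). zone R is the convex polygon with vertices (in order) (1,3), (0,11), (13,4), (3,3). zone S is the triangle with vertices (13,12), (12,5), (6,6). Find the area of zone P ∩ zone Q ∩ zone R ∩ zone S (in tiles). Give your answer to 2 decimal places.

0.33

The intersection is the polygon with vertices (8,6), (8,5.667), (6,6).
By the shoelace formula its area is 0.33.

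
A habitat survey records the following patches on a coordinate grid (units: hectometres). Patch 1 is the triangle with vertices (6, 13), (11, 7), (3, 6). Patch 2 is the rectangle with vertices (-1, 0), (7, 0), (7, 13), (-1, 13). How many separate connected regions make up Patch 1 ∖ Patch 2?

Patch 1 ∖ Patch 2 is a single connected region.

1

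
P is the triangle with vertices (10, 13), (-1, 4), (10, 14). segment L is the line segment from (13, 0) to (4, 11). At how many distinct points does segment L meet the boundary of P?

2

The segment meets the boundary at (5.152,9.592), (5.426,9.257).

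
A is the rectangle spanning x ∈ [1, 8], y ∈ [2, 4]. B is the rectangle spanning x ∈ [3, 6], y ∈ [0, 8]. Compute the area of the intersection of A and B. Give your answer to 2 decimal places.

|A∩B|: x∈[3,6], y∈[2,4] → 3·2 = 6.

6.00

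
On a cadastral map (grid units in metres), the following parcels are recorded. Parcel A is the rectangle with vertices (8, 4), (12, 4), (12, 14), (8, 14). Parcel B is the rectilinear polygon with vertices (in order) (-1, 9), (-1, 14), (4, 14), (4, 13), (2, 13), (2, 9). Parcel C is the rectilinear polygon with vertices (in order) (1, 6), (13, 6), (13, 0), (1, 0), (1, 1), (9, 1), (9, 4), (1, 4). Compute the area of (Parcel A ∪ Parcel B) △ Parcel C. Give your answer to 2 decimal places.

|Parcel A ∪ Parcel B| = 57.
|(Parcel A ∪ Parcel B) ∩ Parcel C| = 8.
|(Parcel A ∪ Parcel B) △ Parcel C| = 57 + 48 − 16 = 89.00.

89.00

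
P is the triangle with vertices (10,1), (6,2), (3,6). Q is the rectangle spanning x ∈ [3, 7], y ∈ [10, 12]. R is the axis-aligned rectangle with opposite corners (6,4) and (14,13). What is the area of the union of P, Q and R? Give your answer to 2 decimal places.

84.50

By inclusion–exclusion:
Individual areas: |P| = 6.5, |Q| = 8, |R| = 72.
|P∩Q| = 0.
|P∩R| = 0.
|Q∩R|: x∈[6,7], y∈[10,12] → 1·2 = 2.
|P∩Q∩R| = 0.
|P ∪ Q ∪ R| = 86.5 − 2 + 0 = 84.50.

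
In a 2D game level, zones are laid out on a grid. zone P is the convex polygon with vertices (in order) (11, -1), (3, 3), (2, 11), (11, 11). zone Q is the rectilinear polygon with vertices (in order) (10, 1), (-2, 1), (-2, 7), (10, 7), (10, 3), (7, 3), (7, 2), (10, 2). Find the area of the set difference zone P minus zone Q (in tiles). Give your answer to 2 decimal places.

48.00

|zone P| = 84, |zone P∩zone Q| = 36.
|zone P ∖ zone Q| = |zone P| − |zone P∩zone Q| = 84 − 36 = 48.00.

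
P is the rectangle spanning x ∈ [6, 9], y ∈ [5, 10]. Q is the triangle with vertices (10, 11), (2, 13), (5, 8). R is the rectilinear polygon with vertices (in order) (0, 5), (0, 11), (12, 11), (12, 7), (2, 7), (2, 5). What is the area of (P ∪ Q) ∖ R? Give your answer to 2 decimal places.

12.80

|P ∪ Q| = 30.3667.
|(P ∪ Q) ∩ R| = 17.5667.
|(P ∪ Q) ∖ R| = 30.3667 − 17.5667 = 12.80.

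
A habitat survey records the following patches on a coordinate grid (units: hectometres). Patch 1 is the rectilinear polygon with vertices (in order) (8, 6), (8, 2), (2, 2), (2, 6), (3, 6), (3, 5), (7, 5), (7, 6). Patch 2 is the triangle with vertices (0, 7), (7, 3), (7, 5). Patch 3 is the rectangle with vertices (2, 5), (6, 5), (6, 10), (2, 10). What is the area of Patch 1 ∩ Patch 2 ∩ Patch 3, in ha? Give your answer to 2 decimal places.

0.43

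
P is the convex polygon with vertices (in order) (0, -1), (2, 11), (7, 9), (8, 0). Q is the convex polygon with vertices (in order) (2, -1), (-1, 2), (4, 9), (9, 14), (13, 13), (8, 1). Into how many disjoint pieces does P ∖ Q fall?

3

P ∖ Q splits into 3 disjoint pieces (area 1.4921, area 9.0186, area 2.3464).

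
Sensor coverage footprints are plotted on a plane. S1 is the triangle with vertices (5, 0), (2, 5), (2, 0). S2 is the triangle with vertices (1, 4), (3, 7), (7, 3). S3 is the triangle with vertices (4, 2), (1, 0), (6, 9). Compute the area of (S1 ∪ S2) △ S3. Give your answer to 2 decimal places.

15.80

|S1 ∪ S2| = 17.0463.
|(S1 ∪ S2) ∩ S3| = 4.8714.
|(S1 ∪ S2) △ S3| = 17.0463 + 8.5 − 9.7427 = 15.80.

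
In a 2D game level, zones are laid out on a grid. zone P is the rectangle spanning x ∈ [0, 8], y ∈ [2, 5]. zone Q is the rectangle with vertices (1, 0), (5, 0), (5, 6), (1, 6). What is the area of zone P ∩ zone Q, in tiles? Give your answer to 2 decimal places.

12.00

|zone P∩zone Q|: x∈[1,5], y∈[2,5] → 4·3 = 12.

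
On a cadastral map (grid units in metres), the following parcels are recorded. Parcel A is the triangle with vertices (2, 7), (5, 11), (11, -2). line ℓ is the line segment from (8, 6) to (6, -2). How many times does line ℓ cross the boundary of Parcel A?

2

The segment meets the boundary at (7,2), (7.757,5.027).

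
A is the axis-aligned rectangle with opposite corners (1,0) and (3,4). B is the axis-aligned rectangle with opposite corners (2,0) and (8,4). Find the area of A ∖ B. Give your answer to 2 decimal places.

|A∩B|: x∈[2,3], y∈[0,4] → 1·4 = 4.
|A| = 8.
|A ∖ B| = |A| − |A∩B| = 8 − 4 = 4.00.

4.00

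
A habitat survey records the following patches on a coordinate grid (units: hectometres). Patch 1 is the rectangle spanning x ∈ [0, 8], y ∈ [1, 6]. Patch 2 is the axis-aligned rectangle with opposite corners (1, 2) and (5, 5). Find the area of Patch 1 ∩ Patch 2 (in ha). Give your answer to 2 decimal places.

12.00

|Patch 1∩Patch 2|: x∈[1,5], y∈[2,5] → 4·3 = 12.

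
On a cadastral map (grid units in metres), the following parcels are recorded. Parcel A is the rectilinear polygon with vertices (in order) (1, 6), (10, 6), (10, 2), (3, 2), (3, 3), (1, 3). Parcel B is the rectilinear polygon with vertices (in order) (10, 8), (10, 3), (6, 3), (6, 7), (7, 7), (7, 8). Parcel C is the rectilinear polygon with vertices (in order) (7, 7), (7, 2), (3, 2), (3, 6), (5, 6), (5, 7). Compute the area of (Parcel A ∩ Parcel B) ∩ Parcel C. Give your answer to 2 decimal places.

3.00

The region (Parcel A ∩ Parcel B) ∩ Parcel C is the polygon with vertices (6,3), (6,6), (7,6), (7,3).
By the shoelace formula its area is 3.00.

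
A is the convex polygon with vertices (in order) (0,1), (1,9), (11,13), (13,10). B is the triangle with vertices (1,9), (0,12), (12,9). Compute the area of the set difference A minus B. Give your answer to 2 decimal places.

|A| = 66.5, |A∩B| = 9.2896.
|A ∖ B| = |A| − |A∩B| = 66.5 − 9.2896 = 57.21.

57.21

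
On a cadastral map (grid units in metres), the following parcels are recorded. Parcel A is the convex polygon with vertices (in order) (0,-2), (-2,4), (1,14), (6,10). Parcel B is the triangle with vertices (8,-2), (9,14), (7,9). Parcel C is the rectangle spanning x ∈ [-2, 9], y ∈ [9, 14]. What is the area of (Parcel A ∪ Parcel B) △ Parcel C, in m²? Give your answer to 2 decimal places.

|Parcel A ∪ Parcel B| = 74.5.
|(Parcel A ∪ Parcel B) ∩ Parcel C| = 22.7188.
|(Parcel A ∪ Parcel B) △ Parcel C| = 74.5 + 55 − 45.4375 = 84.06.

84.06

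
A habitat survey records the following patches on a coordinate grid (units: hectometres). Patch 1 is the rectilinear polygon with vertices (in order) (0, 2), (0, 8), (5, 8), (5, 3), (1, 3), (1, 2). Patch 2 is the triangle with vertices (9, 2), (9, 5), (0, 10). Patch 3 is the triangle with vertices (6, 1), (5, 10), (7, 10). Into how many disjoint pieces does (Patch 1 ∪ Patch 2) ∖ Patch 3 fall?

2

(Patch 1 ∪ Patch 2) ∖ Patch 3 splits into 2 disjoint pieces (area 28.1108, area 6.4995).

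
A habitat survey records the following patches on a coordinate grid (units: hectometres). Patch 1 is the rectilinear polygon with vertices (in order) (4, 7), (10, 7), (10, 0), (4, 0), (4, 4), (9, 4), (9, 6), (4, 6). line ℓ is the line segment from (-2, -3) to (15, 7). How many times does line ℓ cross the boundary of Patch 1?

2

The segment meets the boundary at (10,4.059), (4,0.529).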